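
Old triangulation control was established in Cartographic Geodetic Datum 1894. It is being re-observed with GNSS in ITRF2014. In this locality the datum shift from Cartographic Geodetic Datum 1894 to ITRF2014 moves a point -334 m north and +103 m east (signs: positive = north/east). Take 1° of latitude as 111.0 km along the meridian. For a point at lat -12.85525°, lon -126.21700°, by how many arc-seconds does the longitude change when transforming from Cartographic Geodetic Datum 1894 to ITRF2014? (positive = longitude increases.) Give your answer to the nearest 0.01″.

Δλ = 3.43″

At latitude -12.85525°, cos φ = 0.974935.
1° of longitude at this latitude = 111.0 × cos φ = 108.22 km, so Δλ = 103.0 / 108217.8 = 0.0009518° = 3.426″.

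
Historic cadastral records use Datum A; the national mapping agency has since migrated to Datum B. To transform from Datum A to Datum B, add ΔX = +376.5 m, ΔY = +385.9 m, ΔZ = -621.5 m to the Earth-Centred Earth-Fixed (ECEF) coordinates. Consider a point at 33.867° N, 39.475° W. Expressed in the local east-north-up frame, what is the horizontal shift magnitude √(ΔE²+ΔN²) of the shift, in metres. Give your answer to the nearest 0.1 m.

The local east axis at (φ, λ) is (−sin λ, cos λ, 0), so ΔE = −sin(-39.475°)·376.5 + cos(-39.475°)·385.9 = 537.23 m.
The local north axis is (−sin φ cos λ, −sin φ sin λ, cos φ), giving ΔN = -161.954 + 136.716 − 516.052 = -541.29 m.
Horizontal magnitude = √(ΔE² + ΔN²) = √(537.23² + (-541.29)²) = 762.64 m.

762.6 m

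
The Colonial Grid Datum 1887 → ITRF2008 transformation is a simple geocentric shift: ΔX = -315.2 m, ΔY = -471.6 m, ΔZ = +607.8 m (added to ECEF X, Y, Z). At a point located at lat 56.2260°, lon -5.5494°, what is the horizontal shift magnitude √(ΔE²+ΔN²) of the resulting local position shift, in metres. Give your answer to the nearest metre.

751 m

At φ = 56.2260°, λ = -5.5494°: sin φ = 0.831237, cos φ = 0.555918, sin λ = -0.096704, cos λ = 0.995313.
ΔE = −sin λ·ΔX + cos λ·ΔY = −(-0.096704)·(-315.2) + (0.995313)·(-471.6) = -499.87 m.
ΔN = −sin φ cos λ·ΔX − sin φ sin λ·ΔY + cos φ·ΔZ = −(0.831237)(0.995313)(-315.2) − (0.831237)(-0.096704)(-471.6) + (0.555918)(607.8) = 560.76 m.
Horizontal magnitude = √(ΔE² + ΔN²) = √((-499.87)² + 560.76²) = 751.21 m.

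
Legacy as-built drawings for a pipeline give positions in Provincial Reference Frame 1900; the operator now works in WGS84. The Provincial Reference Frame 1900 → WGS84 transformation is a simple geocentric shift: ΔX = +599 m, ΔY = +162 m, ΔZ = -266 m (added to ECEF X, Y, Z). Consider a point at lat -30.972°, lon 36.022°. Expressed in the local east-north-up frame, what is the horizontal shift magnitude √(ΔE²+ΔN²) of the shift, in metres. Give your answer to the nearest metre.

The local east axis at (φ, λ) is (−sin λ, cos λ, 0), so ΔE = −sin(36.022°)·599 + cos(36.022°)·162 = -221.25 m.
The local north axis is (−sin φ cos λ, −sin φ sin λ, cos φ), giving ΔN = 249.315 + 49.029 − 228.073 = 70.27 m.
Horizontal magnitude = √(ΔE² + ΔN²) = √((-221.25)² + 70.27²) = 232.14 m.

232 m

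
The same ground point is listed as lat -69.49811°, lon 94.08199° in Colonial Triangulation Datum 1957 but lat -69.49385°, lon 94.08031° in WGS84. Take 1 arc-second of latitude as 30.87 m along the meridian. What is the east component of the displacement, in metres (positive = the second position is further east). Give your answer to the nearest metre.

Δφ = -69.49385° − -69.49811° = +0.00426°; Δλ = 94.08031° − 94.08199° = -0.00168°.
1° of latitude = 3600 × 30.87 = 111132 m.
ΔN = Δφ × 111132 = 473.4 m; ΔE = Δλ × 111132 × cos(-69.49811°) = -0.00168 × 111132 × 0.350238 = -65.4 m.

ΔE = -65 m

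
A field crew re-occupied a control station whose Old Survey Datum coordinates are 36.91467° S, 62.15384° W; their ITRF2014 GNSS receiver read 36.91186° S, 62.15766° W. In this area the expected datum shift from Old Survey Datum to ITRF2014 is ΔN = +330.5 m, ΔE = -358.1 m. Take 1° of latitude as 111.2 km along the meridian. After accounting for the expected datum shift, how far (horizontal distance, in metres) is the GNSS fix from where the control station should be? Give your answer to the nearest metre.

26 m

Observed coordinate differences: Δφ = +0.00281°, Δλ = -0.00382°.
Converting to metres (1° lat = 111200 m, cos φ = 0.799531): observed ΔN = 312.5 m, observed ΔE = -339.6 m.
Subtracting the expected shift leaves a residual of 312.5 − (330.5) = -18.0 m north and -339.6 − (-358.1) = 18.5 m east.
Residual distance = √((-18.0)² + 18.5²) = 25.8 m.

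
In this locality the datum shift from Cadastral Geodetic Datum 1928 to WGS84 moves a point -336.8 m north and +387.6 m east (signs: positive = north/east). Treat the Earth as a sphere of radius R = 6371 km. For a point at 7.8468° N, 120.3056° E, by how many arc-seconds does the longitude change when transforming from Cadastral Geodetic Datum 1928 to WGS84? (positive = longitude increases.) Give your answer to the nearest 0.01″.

At latitude 7.8468°, cos φ = 0.990637.
One radian of longitude at latitude φ spans R cos φ, so Δλ = ΔE / (R cos φ) = 387.6 / (6371000 × 0.990637) = 6.1413e-05 rad = 12.667″.

Δλ = 12.67″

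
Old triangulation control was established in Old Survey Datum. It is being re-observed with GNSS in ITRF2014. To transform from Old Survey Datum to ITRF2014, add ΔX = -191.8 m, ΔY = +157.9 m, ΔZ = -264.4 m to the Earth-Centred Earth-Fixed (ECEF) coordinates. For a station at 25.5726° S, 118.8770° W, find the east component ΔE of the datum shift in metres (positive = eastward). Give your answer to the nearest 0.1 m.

The local east axis at (φ, λ) is (−sin λ, cos λ, 0), so ΔE = −sin(-118.8770°)·(-191.8) + cos(-118.8770°)·157.9 = -244.21 m.

ΔE = -244.2 m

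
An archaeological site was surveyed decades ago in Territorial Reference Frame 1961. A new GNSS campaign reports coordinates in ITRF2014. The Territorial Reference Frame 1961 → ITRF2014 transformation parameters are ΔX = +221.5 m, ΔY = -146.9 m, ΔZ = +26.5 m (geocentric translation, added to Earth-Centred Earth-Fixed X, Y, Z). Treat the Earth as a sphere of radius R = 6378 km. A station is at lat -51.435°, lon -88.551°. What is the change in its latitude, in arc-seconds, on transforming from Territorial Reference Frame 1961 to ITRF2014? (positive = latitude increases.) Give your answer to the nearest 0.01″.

Δφ = 4.39″

sin φ = -0.781901, cos φ = 0.623402, sin λ = -0.999680, cos λ = 0.025287.
North component: ΔN = −sin φ cos λ·ΔX − sin φ sin λ·ΔY + cos φ·ΔZ = −(-0.781901)(0.025287)(221.5) − (-0.781901)(-0.999680)(-146.9) + (0.623402)(26.5) = 135.72 m.
1° of latitude spans πR/180 = 111317 m, so Δφ = 135.72 / 111317 × 3600 = 4.389″.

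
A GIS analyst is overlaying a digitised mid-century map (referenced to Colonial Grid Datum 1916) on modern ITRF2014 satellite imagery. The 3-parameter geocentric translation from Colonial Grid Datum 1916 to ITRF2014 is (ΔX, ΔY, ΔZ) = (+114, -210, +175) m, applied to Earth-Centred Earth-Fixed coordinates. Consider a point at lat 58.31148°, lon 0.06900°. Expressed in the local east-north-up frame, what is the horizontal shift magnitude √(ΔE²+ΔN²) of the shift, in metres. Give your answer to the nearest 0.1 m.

210.2 m

The local east axis at (φ, λ) is (−sin λ, cos λ, 0), so ΔE = −sin(0.06900°)·114 + cos(0.06900°)·(-210) = -210.14 m.
The local north axis is (−sin φ cos λ, −sin φ sin λ, cos φ), giving ΔN = -97.004 + 0.215 + 91.928 = -4.86 m.
Horizontal magnitude = √(ΔE² + ΔN²) = √((-210.14)² + (-4.86)²) = 210.19 m.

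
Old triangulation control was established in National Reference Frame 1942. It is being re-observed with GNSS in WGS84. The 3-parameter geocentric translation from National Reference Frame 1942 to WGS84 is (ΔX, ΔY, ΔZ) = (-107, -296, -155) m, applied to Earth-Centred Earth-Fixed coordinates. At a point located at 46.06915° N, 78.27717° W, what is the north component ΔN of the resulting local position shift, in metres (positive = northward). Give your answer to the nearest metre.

ΔN = -301 m

The local north axis is (−sin φ cos λ, −sin φ sin λ, cos φ), giving ΔN = 15.657 − 208.726 − 107.537 = -300.61 m.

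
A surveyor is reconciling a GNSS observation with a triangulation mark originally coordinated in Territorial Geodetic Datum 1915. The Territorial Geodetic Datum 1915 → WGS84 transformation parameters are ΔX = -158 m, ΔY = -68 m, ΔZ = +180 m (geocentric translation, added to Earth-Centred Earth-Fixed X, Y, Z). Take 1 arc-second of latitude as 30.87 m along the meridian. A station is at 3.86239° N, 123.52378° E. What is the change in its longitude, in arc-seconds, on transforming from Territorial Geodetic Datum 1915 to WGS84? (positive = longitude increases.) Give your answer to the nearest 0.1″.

sin φ = 0.067360, cos φ = 0.997729, sin λ = 0.833657, cos λ = -0.552283.
East component: ΔE = −sin λ·ΔX + cos λ·ΔY = −(0.833657)(-158) + (-0.552283)(-68) = 169.27 m.
1° of latitude spans 3600 × 30.87 = 111132 m; at latitude φ, 1° of longitude spans that × cos φ = 110879.6 m, so Δλ = 169.27 / 110879.6 × 3600 = 5.496″.

Δλ = 5.5″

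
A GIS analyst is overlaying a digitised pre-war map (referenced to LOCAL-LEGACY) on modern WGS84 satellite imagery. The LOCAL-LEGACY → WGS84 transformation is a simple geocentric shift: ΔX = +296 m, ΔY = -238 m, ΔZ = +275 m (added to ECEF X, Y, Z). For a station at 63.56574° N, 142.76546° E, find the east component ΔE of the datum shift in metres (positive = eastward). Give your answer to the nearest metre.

ΔE = 10 m

At φ = 63.56574°, λ = 142.76546°: sin φ = 0.895446, cos φ = 0.445171, sin λ = 0.605079, cos λ = -0.796165.
ΔE = −sin λ·ΔX + cos λ·ΔY = −(0.605079)·(296) + (-0.796165)·(-238) = 10.38 m.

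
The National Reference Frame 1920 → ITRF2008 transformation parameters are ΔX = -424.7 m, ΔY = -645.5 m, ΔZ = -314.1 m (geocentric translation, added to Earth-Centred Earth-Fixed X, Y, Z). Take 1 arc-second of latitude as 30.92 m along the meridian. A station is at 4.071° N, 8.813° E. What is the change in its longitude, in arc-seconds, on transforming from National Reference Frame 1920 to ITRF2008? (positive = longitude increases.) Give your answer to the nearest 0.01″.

Δλ = -18.57″

sin φ = 0.070993, cos φ = 0.997477, sin λ = 0.153210, cos λ = 0.988194.
East component: ΔE = −sin λ·ΔX + cos λ·ΔY = −(0.153210)(-424.7) + (0.988194)(-645.5) = -572.81 m.
1° of latitude spans 3600 × 30.92 = 111312 m; at latitude φ, 1° of longitude spans that × cos φ = 111031.1 m, so Δλ = -572.81 / 111031.1 × 3600 = -18.572″.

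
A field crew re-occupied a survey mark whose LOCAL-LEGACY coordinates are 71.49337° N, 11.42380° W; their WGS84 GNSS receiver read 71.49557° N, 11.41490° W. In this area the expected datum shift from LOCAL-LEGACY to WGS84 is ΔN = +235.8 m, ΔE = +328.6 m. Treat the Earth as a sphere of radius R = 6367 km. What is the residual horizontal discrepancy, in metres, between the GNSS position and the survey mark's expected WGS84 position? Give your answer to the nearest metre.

Observed coordinate differences: Δφ = +0.00220°, Δλ = +0.00890°.
Converting to metres (1° lat = 111125 m, cos φ = 0.317414): observed ΔN = 244.5 m, observed ΔE = 313.9 m.
Subtracting the expected shift leaves a residual of 244.5 − (235.8) = 8.7 m north and 313.9 − (328.6) = -14.7 m east.
Residual distance = √(8.7² + (-14.7)²) = 17.0 m.

17 m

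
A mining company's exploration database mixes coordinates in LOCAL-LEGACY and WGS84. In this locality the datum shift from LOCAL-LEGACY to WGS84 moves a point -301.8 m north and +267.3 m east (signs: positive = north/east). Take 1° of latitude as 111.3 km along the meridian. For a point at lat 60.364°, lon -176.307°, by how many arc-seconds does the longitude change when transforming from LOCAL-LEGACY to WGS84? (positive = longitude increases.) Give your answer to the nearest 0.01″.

At latitude 60.364°, cos φ = 0.494488.
1° of longitude at this latitude = 111.3 × cos φ = 55.04 km, so Δλ = 267.3 / 55036.5 = 0.0048568° = 17.484″.

Δλ = 17.48″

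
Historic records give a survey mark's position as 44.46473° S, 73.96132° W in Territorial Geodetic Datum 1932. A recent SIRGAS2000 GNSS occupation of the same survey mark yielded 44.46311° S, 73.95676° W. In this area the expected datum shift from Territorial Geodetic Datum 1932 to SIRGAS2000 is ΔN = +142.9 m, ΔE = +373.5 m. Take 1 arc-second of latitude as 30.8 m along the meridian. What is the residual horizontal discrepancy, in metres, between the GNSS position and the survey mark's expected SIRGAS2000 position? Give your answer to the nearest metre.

Observed coordinate differences: Δφ = +0.00162°, Δλ = +0.00456°.
Converting to metres (1° lat = 110880 m, cos φ = 0.713682): observed ΔN = 179.6 m, observed ΔE = 360.8 m.
Subtracting the expected shift leaves a residual of 179.6 − (142.9) = 36.7 m north and 360.8 − (373.5) = -12.7 m east.
Residual distance = √(36.7² + (-12.7)²) = 38.8 m.

39 m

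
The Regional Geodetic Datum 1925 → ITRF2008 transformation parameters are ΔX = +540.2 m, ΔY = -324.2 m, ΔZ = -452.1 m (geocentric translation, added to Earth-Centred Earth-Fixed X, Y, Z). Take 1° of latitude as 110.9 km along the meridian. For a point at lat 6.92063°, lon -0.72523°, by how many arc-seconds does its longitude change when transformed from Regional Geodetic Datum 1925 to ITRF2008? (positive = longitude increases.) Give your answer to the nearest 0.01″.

sin φ = 0.120494, cos φ = 0.992714, sin λ = -0.012657, cos λ = 0.999920.
East component: ΔE = −sin λ·ΔX + cos λ·ΔY = −(-0.012657)(540.2) + (0.999920)(-324.2) = -317.34 m.
1° of latitude spans 110900 m; at latitude φ, 1° of longitude spans that × cos φ = 110092.0 m, so Δλ = -317.34 / 110092.0 × 3600 = -10.377″.

Δλ = -10.38″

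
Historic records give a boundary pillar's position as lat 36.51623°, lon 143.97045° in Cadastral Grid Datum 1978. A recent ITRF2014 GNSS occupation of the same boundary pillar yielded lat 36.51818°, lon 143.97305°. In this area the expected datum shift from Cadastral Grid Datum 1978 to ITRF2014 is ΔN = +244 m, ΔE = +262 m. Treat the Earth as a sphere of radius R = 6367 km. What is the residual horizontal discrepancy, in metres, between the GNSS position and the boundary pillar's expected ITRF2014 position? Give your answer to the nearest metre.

Observed coordinate differences: Δφ = +0.00195°, Δλ = +0.00260°.
Converting to metres (1° lat = 111125 m, cos φ = 0.803688): observed ΔN = 216.7 m, observed ΔE = 232.2 m.
Subtracting the expected shift leaves a residual of 216.7 − (244) = -27.3 m north and 232.2 − (262) = -29.8 m east.
Residual distance = √((-27.3)² + (-29.8)²) = 40.4 m.

40 m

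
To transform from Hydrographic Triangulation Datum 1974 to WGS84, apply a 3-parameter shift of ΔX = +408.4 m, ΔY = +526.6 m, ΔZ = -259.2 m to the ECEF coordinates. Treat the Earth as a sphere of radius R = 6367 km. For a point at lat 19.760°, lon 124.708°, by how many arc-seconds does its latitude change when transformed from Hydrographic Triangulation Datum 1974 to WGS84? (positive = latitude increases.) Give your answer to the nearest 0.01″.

sin φ = 0.338081, cos φ = 0.941117, sin λ = 0.822065, cos λ = -0.569394.
North component: ΔN = −sin φ cos λ·ΔX − sin φ sin λ·ΔY + cos φ·ΔZ = −(0.338081)(-0.569394)(408.4) − (0.338081)(0.822065)(526.6) + (0.941117)(-259.2) = -311.67 m.
1° of latitude spans πR/180 = 111125 m, so Δφ = -311.67 / 111125 × 3600 = -10.097″.

Δφ = -10.10″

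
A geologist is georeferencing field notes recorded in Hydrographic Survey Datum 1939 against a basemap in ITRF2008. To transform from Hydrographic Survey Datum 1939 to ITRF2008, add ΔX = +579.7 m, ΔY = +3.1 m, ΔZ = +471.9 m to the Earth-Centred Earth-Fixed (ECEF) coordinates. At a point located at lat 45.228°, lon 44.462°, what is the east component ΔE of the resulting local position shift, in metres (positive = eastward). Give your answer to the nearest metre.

ΔE = -404 m

At φ = 45.228°, λ = 44.462°: sin φ = 0.709915, cos φ = 0.704287, sin λ = 0.700436, cos λ = 0.713715.
ΔE = −sin λ·ΔX + cos λ·ΔY = −(0.700436)·(579.7) + (0.713715)·(3.1) = -403.83 m.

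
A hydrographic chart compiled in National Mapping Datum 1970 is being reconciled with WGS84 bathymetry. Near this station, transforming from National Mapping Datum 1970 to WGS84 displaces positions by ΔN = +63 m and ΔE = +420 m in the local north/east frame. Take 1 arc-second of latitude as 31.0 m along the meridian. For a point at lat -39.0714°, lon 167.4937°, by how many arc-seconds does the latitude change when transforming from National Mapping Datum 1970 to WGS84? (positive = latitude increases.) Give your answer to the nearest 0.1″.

Δφ = 2.0″

1″ of latitude = 31.00 m, so Δφ = 63.0 / 31.00 = 2.032″.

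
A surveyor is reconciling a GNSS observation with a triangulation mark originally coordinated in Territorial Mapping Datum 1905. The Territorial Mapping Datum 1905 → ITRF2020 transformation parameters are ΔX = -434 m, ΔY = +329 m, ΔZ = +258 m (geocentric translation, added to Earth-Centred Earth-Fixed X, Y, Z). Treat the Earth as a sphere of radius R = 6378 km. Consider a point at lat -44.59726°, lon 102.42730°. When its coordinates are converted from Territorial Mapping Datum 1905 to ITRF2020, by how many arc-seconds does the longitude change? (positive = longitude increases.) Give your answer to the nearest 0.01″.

Δλ = 16.03″

sin φ = -0.702119, cos φ = 0.712060, sin λ = 0.976570, cos λ = -0.215201.
East component: ΔE = −sin λ·ΔX + cos λ·ΔY = −(0.976570)(-434) + (-0.215201)(329) = 353.03 m.
1° of latitude spans πR/180 = 111317 m; at latitude φ, 1° of longitude spans that × cos φ = 79264.4 m, so Δλ = 353.03 / 79264.4 × 3600 = 16.034″.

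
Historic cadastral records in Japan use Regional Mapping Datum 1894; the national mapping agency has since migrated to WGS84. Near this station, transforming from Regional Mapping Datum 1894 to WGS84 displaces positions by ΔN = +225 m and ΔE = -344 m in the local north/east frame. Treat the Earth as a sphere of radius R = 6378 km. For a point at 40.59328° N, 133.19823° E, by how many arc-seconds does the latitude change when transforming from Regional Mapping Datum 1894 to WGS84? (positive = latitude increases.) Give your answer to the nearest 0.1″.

On a sphere of radius R, 1 rad of latitude = R, so Δφ = ΔN / R = 225.0 / 6378000 = 3.5278e-05 rad = 7.277″.

Δφ = 7.3″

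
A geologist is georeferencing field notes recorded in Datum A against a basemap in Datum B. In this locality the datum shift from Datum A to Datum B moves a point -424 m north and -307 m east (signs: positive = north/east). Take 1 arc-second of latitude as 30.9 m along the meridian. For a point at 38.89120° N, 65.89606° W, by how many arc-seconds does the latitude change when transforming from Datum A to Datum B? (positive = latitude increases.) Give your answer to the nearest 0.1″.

Δφ = -13.7″

1″ of latitude = 30.90 m, so Δφ = -424.0 / 30.90 = -13.722″.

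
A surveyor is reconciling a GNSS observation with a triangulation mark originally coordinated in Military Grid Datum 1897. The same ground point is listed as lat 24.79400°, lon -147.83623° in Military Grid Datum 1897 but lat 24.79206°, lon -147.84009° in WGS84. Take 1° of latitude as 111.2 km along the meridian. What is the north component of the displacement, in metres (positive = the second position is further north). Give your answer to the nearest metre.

ΔN = -216 m

Δφ = 24.79206° − 24.79400° = -0.00194°; Δλ = -147.84009° − -147.83623° = -0.00386°.
ΔN = Δφ × 111200 = -215.7 m; ΔE = Δλ × 111200 × cos(24.79400°) = -0.00386 × 111200 × 0.907821 = -389.7 m.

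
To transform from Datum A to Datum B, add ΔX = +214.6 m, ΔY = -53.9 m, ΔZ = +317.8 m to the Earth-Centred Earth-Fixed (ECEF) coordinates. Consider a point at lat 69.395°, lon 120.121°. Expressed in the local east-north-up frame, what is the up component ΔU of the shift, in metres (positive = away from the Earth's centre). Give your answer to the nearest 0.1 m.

At φ = 69.395°, λ = 120.121°: sin φ = 0.936029, cos φ = 0.351923, sin λ = 0.864968, cos λ = -0.501828.
ΔU = cos φ cos λ·ΔX + cos φ sin λ·ΔY + sin φ·ΔZ = (0.351923)(-0.501828)(214.6) + (0.351923)(0.864968)(-53.9) + (0.936029)(317.8) = 243.16 m.

ΔU = 243.2 m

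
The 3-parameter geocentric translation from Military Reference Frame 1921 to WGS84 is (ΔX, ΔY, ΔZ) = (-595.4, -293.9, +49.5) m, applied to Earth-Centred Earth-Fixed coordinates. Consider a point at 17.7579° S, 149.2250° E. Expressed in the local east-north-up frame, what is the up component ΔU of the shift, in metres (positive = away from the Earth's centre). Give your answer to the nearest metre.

ΔU = 329 m

At φ = -17.7579°, λ = 149.2250°: sin φ = -0.304996, cos φ = 0.952354, sin λ = 0.511668, cos λ = -0.859183.
ΔU = cos φ cos λ·ΔX + cos φ sin λ·ΔY + sin φ·ΔZ = (0.952354)(-0.859183)(-595.4) + (0.952354)(0.511668)(-293.9) + (-0.304996)(49.5) = 328.87 m.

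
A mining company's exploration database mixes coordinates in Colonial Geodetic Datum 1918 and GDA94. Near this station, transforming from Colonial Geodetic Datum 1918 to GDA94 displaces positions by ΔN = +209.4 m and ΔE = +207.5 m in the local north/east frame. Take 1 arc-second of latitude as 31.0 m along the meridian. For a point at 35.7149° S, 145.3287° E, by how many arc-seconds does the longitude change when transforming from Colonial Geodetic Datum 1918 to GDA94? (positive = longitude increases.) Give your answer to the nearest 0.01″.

At latitude -35.7149°, cos φ = 0.811932.
1″ of longitude at this latitude = 31.00 × cos φ = 25.1699 m, so Δλ = 207.5 / 25.1699 = 8.244″.

Δλ = 8.24″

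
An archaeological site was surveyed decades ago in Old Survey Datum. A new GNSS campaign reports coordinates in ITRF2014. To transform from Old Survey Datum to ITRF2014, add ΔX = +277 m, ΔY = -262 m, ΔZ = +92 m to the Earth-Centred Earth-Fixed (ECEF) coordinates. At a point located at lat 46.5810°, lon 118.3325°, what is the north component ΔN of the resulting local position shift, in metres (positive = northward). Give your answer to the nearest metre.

The local north axis is (−sin φ cos λ, −sin φ sin λ, cos φ), giving ΔN = 95.486 + 167.506 + 63.234 = 326.23 m.

ΔN = 326 m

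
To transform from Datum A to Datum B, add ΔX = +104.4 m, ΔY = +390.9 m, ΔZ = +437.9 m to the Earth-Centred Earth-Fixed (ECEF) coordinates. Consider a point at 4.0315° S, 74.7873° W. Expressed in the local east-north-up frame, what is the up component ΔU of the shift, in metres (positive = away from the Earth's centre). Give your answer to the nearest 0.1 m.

ΔU = -379.7 m

The local up (radial) axis is (cos φ cos λ, cos φ sin λ, sin φ), giving ΔU = 27.327 − 376.269 − 30.787 = -379.73 m.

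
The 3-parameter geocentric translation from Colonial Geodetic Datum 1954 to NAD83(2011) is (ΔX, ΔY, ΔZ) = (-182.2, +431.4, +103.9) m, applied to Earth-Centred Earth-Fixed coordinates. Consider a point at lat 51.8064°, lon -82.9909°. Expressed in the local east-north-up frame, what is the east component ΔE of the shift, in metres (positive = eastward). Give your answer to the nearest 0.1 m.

At φ = 51.8064°, λ = -82.9909°: sin φ = 0.785926, cos φ = 0.618321, sin λ = -0.992527, cos λ = 0.122027.
ΔE = −sin λ·ΔX + cos λ·ΔY = −(-0.992527)·(-182.2) + (0.122027)·(431.4) = -128.20 m.

ΔE = -128.2 m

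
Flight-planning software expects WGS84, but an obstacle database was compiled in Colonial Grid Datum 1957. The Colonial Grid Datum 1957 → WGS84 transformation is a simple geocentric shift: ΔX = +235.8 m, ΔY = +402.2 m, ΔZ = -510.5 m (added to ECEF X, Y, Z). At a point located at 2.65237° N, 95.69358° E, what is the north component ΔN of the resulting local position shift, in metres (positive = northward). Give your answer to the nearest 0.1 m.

The local north axis is (−sin φ cos λ, −sin φ sin λ, cos φ), giving ΔN = 1.083 − 18.520 − 509.953 = -527.39 m.

ΔN = -527.4 m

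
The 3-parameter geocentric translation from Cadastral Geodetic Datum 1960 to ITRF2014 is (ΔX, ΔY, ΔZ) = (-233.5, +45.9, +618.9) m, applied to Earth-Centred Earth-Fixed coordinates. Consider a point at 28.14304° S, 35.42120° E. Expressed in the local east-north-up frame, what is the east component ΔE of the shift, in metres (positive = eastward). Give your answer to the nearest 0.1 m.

ΔE = 172.7 m

The local east axis at (φ, λ) is (−sin λ, cos λ, 0), so ΔE = −sin(35.42120°)·(-233.5) + cos(35.42120°)·45.9 = 172.74 m.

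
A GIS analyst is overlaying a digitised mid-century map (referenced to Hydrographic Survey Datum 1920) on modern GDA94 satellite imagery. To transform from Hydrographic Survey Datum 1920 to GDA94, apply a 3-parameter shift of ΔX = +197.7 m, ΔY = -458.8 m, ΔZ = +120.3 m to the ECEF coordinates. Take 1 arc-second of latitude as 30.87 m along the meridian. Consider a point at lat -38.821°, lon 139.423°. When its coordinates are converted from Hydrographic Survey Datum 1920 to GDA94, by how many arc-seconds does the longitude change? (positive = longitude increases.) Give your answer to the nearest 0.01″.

Δλ = 9.14″

sin φ = -0.626889, cos φ = 0.779108, sin λ = 0.650469, cos λ = -0.759532.
East component: ΔE = −sin λ·ΔX + cos λ·ΔY = −(0.650469)(197.7) + (-0.759532)(-458.8) = 219.88 m.
1° of latitude spans 3600 × 30.87 = 111132 m; at latitude φ, 1° of longitude spans that × cos φ = 86583.9 m, so Δλ = 219.88 / 86583.9 × 3600 = 9.142″.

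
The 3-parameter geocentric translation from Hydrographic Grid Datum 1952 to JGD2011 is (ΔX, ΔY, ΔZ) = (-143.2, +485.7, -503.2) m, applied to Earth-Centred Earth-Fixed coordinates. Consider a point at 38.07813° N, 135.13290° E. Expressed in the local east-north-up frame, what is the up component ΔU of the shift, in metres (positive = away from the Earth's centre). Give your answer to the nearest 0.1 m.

ΔU = 39.3 m

At φ = 38.07813°, λ = 135.13290°: sin φ = 0.616735, cos φ = 0.787170, sin λ = 0.705465, cos λ = -0.708745.
ΔU = cos φ cos λ·ΔX + cos φ sin λ·ΔY + sin φ·ΔZ = (0.787170)(-0.708745)(-143.2) + (0.787170)(0.705465)(485.7) + (0.616735)(-503.2) = 39.27 m.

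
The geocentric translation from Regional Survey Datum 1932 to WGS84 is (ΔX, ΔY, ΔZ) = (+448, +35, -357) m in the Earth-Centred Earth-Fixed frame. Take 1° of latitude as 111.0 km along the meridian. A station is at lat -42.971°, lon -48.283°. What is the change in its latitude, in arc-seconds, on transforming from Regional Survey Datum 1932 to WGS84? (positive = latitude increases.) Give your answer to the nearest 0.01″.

sin φ = -0.681628, cos φ = 0.731699, sin λ = -0.746441, cos λ = 0.665452.
North component: ΔN = −sin φ cos λ·ΔX − sin φ sin λ·ΔY + cos φ·ΔZ = −(-0.681628)(0.665452)(448) − (-0.681628)(-0.746441)(35) + (0.731699)(-357) = -75.82 m.
1° of latitude spans 111000 m, so Δφ = -75.82 / 111000 × 3600 = -2.459″.

Δφ = -2.46″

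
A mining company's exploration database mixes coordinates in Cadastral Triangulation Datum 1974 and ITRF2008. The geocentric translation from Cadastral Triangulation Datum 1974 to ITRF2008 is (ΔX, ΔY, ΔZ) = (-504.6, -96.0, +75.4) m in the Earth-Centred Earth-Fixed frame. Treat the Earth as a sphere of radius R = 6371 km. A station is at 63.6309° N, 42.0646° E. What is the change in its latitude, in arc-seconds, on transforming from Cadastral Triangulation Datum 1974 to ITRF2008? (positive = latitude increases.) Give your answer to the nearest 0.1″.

sin φ = 0.895951, cos φ = 0.444152, sin λ = 0.669968, cos λ = 0.742390.
North component: ΔN = −sin φ cos λ·ΔX − sin φ sin λ·ΔY + cos φ·ΔZ = −(0.895951)(0.742390)(-504.6) − (0.895951)(0.669968)(-96.0) + (0.444152)(75.4) = 426.75 m.
1° of latitude spans πR/180 = 111195 m, so Δφ = 426.75 / 111195 × 3600 = 13.816″.

Δφ = 13.8″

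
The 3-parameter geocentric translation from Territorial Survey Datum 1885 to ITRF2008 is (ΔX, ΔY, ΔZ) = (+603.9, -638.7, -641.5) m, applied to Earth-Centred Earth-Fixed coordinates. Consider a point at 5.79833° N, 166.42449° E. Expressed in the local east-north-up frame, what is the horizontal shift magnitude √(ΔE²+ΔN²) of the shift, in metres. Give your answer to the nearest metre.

740 m

The local east axis at (φ, λ) is (−sin λ, cos λ, 0), so ΔE = −sin(166.42449°)·603.9 + cos(166.42449°)·(-638.7) = 479.10 m.
The local north axis is (−sin φ cos λ, −sin φ sin λ, cos φ), giving ΔN = 59.306 + 15.146 − 638.218 = -563.77 m.
Horizontal magnitude = √(ΔE² + ΔN²) = √(479.10² + (-563.77)²) = 739.85 m.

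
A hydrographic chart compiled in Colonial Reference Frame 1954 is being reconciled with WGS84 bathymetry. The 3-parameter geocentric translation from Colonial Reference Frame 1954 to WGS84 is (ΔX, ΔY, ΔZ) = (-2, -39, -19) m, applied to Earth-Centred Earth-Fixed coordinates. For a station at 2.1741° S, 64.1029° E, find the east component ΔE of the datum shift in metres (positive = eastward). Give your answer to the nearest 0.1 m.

ΔE = -15.2 m

At φ = -2.1741°, λ = 64.1029°: sin φ = -0.037936, cos φ = 0.999280, sin λ = 0.899580, cos λ = 0.436756.
ΔE = −sin λ·ΔX + cos λ·ΔY = −(0.899580)·(-2) + (0.436756)·(-39) = -15.23 m.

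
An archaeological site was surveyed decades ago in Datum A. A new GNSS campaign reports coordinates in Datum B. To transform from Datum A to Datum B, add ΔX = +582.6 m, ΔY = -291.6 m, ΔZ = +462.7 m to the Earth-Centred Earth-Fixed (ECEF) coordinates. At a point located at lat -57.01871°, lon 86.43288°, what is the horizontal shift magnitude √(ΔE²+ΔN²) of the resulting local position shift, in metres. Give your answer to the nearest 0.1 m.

At φ = -57.01871°, λ = 86.43288°: sin φ = -0.838848, cos φ = 0.544365, sin λ = 0.998063, cos λ = 0.062218.
ΔE = −sin λ·ΔX + cos λ·ΔY = −(0.998063)·(582.6) + (0.062218)·(-291.6) = -599.61 m.
ΔN = −sin φ cos λ·ΔX − sin φ sin λ·ΔY + cos φ·ΔZ = −(-0.838848)(0.062218)(582.6) − (-0.838848)(0.998063)(-291.6) + (0.544365)(462.7) = 38.15 m.
Horizontal magnitude = √(ΔE² + ΔN²) = √((-599.61)² + 38.15²) = 600.83 m.

600.8 m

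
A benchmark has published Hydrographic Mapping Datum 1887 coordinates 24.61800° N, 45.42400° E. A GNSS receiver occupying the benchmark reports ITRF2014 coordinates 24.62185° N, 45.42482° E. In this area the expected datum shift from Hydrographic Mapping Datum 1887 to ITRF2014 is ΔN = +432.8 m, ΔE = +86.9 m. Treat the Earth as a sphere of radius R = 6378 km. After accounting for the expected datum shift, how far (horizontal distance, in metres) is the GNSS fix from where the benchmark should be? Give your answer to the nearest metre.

6 m

Observed coordinate differences: Δφ = +0.00385°, Δλ = +0.00082°.
Converting to metres (1° lat = 111317 m, cos φ = 0.909105): observed ΔN = 428.6 m, observed ΔE = 83.0 m.
Subtracting the expected shift leaves a residual of 428.6 − (432.8) = -4.2 m north and 83.0 − (86.9) = -3.9 m east.
Residual distance = √((-4.2)² + (-3.9)²) = 5.8 m.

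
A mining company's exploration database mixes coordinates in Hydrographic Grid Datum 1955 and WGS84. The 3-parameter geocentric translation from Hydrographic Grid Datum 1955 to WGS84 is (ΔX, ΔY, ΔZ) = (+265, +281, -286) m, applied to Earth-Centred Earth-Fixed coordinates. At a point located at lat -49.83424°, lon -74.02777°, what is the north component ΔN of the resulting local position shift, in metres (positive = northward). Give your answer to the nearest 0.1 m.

At φ = -49.83424°, λ = -74.02777°: sin φ = -0.764182, cos φ = 0.645001, sin λ = -0.961395, cos λ = 0.275171.
ΔN = −sin φ cos λ·ΔX − sin φ sin λ·ΔY + cos φ·ΔZ = −(-0.764182)(0.275171)(265) − (-0.764182)(-0.961395)(281) + (0.645001)(-286) = -335.19 m.

ΔN = -335.2 m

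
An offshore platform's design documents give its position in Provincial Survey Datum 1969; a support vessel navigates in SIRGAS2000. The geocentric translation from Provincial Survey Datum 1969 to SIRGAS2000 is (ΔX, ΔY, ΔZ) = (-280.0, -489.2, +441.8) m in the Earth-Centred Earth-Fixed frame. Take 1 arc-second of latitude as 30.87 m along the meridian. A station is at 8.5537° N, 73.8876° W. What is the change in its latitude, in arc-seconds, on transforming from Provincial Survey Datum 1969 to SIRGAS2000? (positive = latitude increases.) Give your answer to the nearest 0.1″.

Δφ = 12.3″

sin φ = 0.148736, cos φ = 0.988877, sin λ = -0.960719, cos λ = 0.277523.
North component: ΔN = −sin φ cos λ·ΔX − sin φ sin λ·ΔY + cos φ·ΔZ = −(0.148736)(0.277523)(-280.0) − (0.148736)(-0.960719)(-489.2) + (0.988877)(441.8) = 378.54 m.
1° of latitude spans 3600 × 30.87 = 111132 m, so Δφ = 378.54 / 111132 × 3600 = 12.262″.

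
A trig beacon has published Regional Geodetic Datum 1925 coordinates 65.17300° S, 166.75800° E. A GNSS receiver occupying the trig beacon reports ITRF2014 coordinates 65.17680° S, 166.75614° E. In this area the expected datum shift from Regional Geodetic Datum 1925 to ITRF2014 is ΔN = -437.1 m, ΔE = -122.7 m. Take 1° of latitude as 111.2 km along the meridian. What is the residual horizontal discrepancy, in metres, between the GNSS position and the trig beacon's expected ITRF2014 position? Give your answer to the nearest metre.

39 m

Observed coordinate differences: Δφ = -0.00380°, Δλ = -0.00186°.
Converting to metres (1° lat = 111200 m, cos φ = 0.419880): observed ΔN = -422.6 m, observed ΔE = -86.8 m.
Subtracting the expected shift leaves a residual of -422.6 − (-437.1) = 14.5 m north and -86.8 − (-122.7) = 35.9 m east.
Residual distance = √(14.5² + 35.9²) = 38.7 m.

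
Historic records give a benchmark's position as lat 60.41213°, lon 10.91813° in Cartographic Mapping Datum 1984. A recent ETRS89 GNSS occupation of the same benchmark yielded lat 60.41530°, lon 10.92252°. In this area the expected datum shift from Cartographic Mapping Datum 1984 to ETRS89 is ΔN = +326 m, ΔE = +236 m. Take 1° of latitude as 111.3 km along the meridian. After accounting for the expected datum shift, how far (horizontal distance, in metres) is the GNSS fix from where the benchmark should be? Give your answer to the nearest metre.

27 m

Observed coordinate differences: Δφ = +0.00317°, Δλ = +0.00439°.
Converting to metres (1° lat = 111300 m, cos φ = 0.493758): observed ΔN = 352.8 m, observed ΔE = 241.3 m.
Subtracting the expected shift leaves a residual of 352.8 − (326) = 26.8 m north and 241.3 − (236) = 5.3 m east.
Residual distance = √(26.8² + 5.3²) = 27.3 m.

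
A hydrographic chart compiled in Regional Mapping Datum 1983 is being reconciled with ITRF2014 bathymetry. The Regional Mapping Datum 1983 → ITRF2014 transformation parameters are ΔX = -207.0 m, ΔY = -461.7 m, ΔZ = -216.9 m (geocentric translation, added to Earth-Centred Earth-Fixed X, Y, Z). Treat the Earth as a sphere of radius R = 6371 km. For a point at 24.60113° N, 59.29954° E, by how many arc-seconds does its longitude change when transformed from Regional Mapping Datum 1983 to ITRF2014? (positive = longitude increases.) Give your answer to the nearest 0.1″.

Δλ = -2.1″

sin φ = 0.416299, cos φ = 0.909228, sin λ = 0.859848, cos λ = 0.510550.
East component: ΔE = −sin λ·ΔX + cos λ·ΔY = −(0.859848)(-207.0) + (0.510550)(-461.7) = -57.73 m.
1° of latitude spans πR/180 = 111195 m; at latitude φ, 1° of longitude spans that × cos φ = 101101.5 m, so Δλ = -57.73 / 101101.5 × 3600 = -2.056″.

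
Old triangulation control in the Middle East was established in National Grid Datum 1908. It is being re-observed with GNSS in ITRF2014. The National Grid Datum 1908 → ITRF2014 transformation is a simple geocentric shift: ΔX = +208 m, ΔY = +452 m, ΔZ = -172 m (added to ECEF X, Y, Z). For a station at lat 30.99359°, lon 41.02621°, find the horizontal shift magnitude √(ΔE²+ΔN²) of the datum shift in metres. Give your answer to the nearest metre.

432 m

The local east axis at (φ, λ) is (−sin λ, cos λ, 0), so ΔE = −sin(41.02621°)·208 + cos(41.02621°)·452 = 204.46 m.
The local north axis is (−sin φ cos λ, −sin φ sin λ, cos φ), giving ΔN = -80.803 − 152.781 − 147.443 = -381.03 m.
Horizontal magnitude = √(ΔE² + ΔN²) = √(204.46² + (-381.03)²) = 432.42 m.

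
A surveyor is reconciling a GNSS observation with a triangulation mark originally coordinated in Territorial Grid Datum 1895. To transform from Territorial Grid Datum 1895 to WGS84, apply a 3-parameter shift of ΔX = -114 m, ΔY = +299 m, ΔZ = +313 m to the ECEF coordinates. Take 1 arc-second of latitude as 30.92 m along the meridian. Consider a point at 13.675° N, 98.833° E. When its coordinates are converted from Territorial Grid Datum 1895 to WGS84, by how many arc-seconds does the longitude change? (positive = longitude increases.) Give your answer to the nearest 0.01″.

sin φ = 0.236414, cos φ = 0.971652, sin λ = 0.988140, cos λ = -0.153555.
East component: ΔE = −sin λ·ΔX + cos λ·ΔY = −(0.988140)(-114) + (-0.153555)(299) = 66.74 m.
1° of latitude spans 3600 × 30.92 = 111312 m; at latitude φ, 1° of longitude spans that × cos φ = 108156.6 m, so Δλ = 66.74 / 108156.6 × 3600 = 2.221″.

Δλ = 2.22″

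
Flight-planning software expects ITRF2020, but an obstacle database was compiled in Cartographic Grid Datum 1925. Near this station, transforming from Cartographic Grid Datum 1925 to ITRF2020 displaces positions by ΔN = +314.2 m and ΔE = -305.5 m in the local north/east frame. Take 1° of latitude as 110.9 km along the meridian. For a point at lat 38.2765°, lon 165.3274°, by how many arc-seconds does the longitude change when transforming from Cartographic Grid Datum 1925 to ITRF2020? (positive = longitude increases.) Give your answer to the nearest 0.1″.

Δλ = -12.6″

At latitude 38.2765°, cos φ = 0.785031.
1° of longitude at this latitude = 110.9 × cos φ = 87.06 km, so Δλ = -305.5 / 87059.9 = -0.0035091° = -12.633″.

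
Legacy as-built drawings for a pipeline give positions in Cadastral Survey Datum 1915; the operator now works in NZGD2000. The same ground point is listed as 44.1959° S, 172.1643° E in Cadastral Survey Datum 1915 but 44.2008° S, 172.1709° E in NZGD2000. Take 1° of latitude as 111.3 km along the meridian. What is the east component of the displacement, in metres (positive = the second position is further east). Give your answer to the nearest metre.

Δφ = -44.2008° − -44.1959° = -0.0049°; Δλ = 172.1709° − 172.1643° = +0.0066°.
ΔN = Δφ × 111300 = -545.4 m; ΔE = Δλ × 111300 × cos(-44.1959°) = +0.0066 × 111300 × 0.716960 = 526.7 m.

ΔE = 527 m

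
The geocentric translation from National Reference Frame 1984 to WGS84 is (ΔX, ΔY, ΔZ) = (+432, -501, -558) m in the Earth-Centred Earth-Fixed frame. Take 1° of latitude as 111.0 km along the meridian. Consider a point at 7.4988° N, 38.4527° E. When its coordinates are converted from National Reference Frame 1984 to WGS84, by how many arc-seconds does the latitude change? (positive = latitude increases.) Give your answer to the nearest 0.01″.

Δφ = -18.06″

sin φ = 0.130505, cos φ = 0.991448, sin λ = 0.621868, cos λ = 0.783122.
North component: ΔN = −sin φ cos λ·ΔX − sin φ sin λ·ΔY + cos φ·ΔZ = −(0.130505)(0.783122)(432) − (0.130505)(0.621868)(-501) + (0.991448)(-558) = -556.72 m.
1° of latitude spans 111000 m, so Δφ = -556.72 / 111000 × 3600 = -18.056″.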